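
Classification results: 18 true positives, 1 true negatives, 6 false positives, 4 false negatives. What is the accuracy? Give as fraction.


Accuracy = (TP + TN) / (TP + TN + FP + FN)
TP + TN = 18 + 1 = 19
Total = 18 + 1 + 6 + 4 = 29
Accuracy = 19 / 29 = 19/29

19/29


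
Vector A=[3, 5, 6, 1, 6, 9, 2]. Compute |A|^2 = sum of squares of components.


|A|^2 = sum of squared components
A[0]^2 = 3^2 = 9
A[1]^2 = 5^2 = 25
A[2]^2 = 6^2 = 36
A[3]^2 = 1^2 = 1
A[4]^2 = 6^2 = 36
A[5]^2 = 9^2 = 81
A[6]^2 = 2^2 = 4
Sum = 9 + 25 + 36 + 1 + 36 + 81 + 4 = 192

192


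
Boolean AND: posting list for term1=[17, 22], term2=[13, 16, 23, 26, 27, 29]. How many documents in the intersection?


Boolean AND: find intersection of posting lists
term1 docs: [17, 22]
term2 docs: [13, 16, 23, 26, 27, 29]
Intersection: []
|intersection| = 0

0


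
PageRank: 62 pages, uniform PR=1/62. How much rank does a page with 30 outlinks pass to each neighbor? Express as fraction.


Initial PR = 1/62 = 1/62
Outlinks = 30
Contribution per link = PR / outlinks
= 1/62 / 30
= 1/1860

1/1860


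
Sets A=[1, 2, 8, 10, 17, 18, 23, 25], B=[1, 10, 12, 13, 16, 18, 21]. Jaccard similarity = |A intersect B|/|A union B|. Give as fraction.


A intersect B = [1, 10, 18]
|A intersect B| = 3
A union B = [1, 2, 8, 10, 12, 13, 16, 17, 18, 21, 23, 25]
|A union B| = 12
Jaccard = 3/12 = 1/4

1/4


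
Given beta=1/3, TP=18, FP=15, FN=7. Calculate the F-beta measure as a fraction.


P = TP/(TP+FP) = 18/33 = 6/11
R = TP/(TP+FN) = 18/25 = 18/25
beta^2 = 1/3^2 = 1/9
(1 + beta^2) = 10/9
Numerator = (1+beta^2)*P*R = 24/55
Denominator = beta^2*P + R = 2/33 + 18/25 = 644/825
F_beta = 90/161

90/161


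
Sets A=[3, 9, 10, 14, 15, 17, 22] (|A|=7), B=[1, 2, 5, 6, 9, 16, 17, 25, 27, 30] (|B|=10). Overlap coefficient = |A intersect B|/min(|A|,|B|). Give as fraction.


A intersect B = [9, 17]
|A intersect B| = 2
min(|A|, |B|) = min(7, 10) = 7
Overlap = 2 / 7 = 2/7

2/7


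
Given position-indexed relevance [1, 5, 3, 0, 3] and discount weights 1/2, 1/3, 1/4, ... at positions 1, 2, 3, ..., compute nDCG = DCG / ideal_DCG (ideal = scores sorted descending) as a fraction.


Position discount weights w_i = 1/(i+1) for i=1..5:
Weights = [1/2, 1/3, 1/4, 1/5, 1/6]
Actual relevance: [1, 5, 3, 0, 3]
DCG = 1/2 + 5/3 + 3/4 + 0/5 + 3/6 = 41/12
Ideal relevance (sorted desc): [5, 3, 3, 1, 0]
Ideal DCG = 5/2 + 3/3 + 3/4 + 1/5 + 0/6 = 89/20
nDCG = DCG / ideal_DCG = 41/12 / 89/20 = 205/267

205/267


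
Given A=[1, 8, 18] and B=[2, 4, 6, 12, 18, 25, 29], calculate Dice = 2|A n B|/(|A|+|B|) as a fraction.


A intersect B = [18]
|A intersect B| = 1
|A| = 3, |B| = 7
Dice = 2*1 / (3+7)
= 2 / 10 = 1/5

1/5


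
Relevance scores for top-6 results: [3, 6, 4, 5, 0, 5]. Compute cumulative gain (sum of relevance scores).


Cumulative Gain = sum of relevance scores
Position 1: rel=3, running sum=3
Position 2: rel=6, running sum=9
Position 3: rel=4, running sum=13
Position 4: rel=5, running sum=18
Position 5: rel=0, running sum=18
Position 6: rel=5, running sum=23
CG = 23

23


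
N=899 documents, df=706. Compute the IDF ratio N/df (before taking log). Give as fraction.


IDF ratio = N / df
= 899 / 706
= 899/706

899/706


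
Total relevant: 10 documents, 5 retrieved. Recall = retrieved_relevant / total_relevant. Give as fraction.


Recall = retrieved_relevant / total_relevant
= 5 / 10
= 5 / (5 + 5)
= 1/2

1/2


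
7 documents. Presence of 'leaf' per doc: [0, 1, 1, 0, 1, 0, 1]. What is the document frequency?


Checking each document for 'leaf':
Doc 1: absent
Doc 2: present
Doc 3: present
Doc 4: absent
Doc 5: present
Doc 6: absent
Doc 7: present
df = sum of presences = 0 + 1 + 1 + 0 + 1 + 0 + 1 = 4

4


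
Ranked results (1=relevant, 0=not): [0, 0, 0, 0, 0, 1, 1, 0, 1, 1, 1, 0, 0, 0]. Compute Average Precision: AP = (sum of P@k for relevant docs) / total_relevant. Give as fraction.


Computing P@k for each relevant position:
Position 1: not relevant
Position 2: not relevant
Position 3: not relevant
Position 4: not relevant
Position 5: not relevant
Position 6: relevant, P@6 = 1/6 = 1/6
Position 7: relevant, P@7 = 2/7 = 2/7
Position 8: not relevant
Position 9: relevant, P@9 = 3/9 = 1/3
Position 10: relevant, P@10 = 4/10 = 2/5
Position 11: relevant, P@11 = 5/11 = 5/11
Position 12: not relevant
Position 13: not relevant
Position 14: not relevant
Sum of P@k = 1/6 + 2/7 + 1/3 + 2/5 + 5/11 = 1263/770
AP = 1263/770 / 5 = 1263/3850

1263/3850


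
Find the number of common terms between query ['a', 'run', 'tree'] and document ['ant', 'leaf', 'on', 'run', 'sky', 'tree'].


Query terms: ['a', 'run', 'tree']
Document terms: ['ant', 'leaf', 'on', 'run', 'sky', 'tree']
Common terms: ['run', 'tree']
Overlap count = 2

2


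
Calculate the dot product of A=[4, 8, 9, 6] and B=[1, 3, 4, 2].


Dot product = sum of element-wise products
A[0]*B[0] = 4*1 = 4
A[1]*B[1] = 8*3 = 24
A[2]*B[2] = 9*4 = 36
A[3]*B[3] = 6*2 = 12
Sum = 4 + 24 + 36 + 12 = 76

76


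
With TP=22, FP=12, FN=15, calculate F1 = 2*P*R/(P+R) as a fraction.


F1 = 2 * P * R / (P + R)
P = TP/(TP+FP) = 22/34 = 11/17
R = TP/(TP+FN) = 22/37 = 22/37
2 * P * R = 2 * 11/17 * 22/37 = 484/629
P + R = 11/17 + 22/37 = 781/629
F1 = 484/629 / 781/629 = 44/71

44/71


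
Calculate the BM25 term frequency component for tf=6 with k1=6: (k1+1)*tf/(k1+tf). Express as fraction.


BM25 TF component = (k1+1)*tf / (k1+tf)
k1 = 6, tf = 6
Numerator = (6+1)*6 = 42
Denominator = 6 + 6 = 12
= 42/12 = 7/2

7/2


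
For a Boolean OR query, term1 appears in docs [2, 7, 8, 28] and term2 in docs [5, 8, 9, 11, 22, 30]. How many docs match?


Boolean OR: find union of posting lists
term1 docs: [2, 7, 8, 28]
term2 docs: [5, 8, 9, 11, 22, 30]
Union: [2, 5, 7, 8, 9, 11, 22, 28, 30]
|union| = 9

9


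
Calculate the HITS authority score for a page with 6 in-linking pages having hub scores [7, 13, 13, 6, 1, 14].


Authority = sum of hub scores of in-linkers
In-link 1: hub score = 7
In-link 2: hub score = 13
In-link 3: hub score = 13
In-link 4: hub score = 6
In-link 5: hub score = 1
In-link 6: hub score = 14
Authority = 7 + 13 + 13 + 6 + 1 + 14 = 54

54


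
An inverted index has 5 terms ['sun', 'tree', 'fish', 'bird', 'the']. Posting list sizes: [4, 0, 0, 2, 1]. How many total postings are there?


Summing posting list sizes:
'sun': 4 postings
'tree': 0 postings
'fish': 0 postings
'bird': 2 postings
'the': 1 postings
Total = 4 + 0 + 0 + 2 + 1 = 7

7


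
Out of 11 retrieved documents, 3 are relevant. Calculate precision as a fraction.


Precision = relevant_retrieved / total_retrieved
= 3 / 11
= 3 / (3 + 8)
= 3/11

3/11


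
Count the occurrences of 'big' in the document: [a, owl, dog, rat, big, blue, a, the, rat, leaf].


Document has 10 words
Scanning for 'big':
Found at positions: [4]
Count = 1

1


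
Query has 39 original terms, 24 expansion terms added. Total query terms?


Original terms: 39
Expansion terms: 24
Total = 39 + 24 = 63

63


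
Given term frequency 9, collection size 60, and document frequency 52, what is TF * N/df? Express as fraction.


TF * (N/df)
= 9 * (60/52)
= 9 * 15/13
= 135/13

135/13


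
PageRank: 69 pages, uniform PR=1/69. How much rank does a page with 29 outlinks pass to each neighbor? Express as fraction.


Initial PR = 1/69 = 1/69
Outlinks = 29
Contribution per link = PR / outlinks
= 1/69 / 29
= 1/2001

1/2001


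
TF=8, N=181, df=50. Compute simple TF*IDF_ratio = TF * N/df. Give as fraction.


TF * (N/df)
= 8 * (181/50)
= 8 * 181/50
= 724/25

724/25


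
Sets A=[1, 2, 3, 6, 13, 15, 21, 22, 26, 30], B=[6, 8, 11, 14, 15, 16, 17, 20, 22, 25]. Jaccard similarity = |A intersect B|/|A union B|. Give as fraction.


A intersect B = [6, 15, 22]
|A intersect B| = 3
A union B = [1, 2, 3, 6, 8, 11, 13, 14, 15, 16, 17, 20, 21, 22, 25, 26, 30]
|A union B| = 17
Jaccard = 3/17 = 3/17

3/17


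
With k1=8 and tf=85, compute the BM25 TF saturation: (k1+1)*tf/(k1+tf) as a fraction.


BM25 TF component = (k1+1)*tf / (k1+tf)
k1 = 8, tf = 85
Numerator = (8+1)*85 = 765
Denominator = 8 + 85 = 93
= 765/93 = 255/31

255/31


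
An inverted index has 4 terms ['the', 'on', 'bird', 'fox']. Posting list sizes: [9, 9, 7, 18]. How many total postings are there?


Summing posting list sizes:
'the': 9 postings
'on': 9 postings
'bird': 7 postings
'fox': 18 postings
Total = 9 + 9 + 7 + 18 = 43

43


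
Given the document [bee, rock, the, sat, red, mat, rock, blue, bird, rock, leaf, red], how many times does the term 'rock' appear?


Document has 12 words
Scanning for 'rock':
Found at positions: [1, 6, 9]
Count = 3

3


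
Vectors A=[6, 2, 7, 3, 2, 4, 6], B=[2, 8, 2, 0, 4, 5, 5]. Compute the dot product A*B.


Dot product = sum of element-wise products
A[0]*B[0] = 6*2 = 12
A[1]*B[1] = 2*8 = 16
A[2]*B[2] = 7*2 = 14
A[3]*B[3] = 3*0 = 0
A[4]*B[4] = 2*4 = 8
A[5]*B[5] = 4*5 = 20
A[6]*B[6] = 6*5 = 30
Sum = 12 + 16 + 14 + 0 + 8 + 20 + 30 = 100

100


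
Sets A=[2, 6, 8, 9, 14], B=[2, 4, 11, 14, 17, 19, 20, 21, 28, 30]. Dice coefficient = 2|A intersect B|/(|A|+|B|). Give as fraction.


A intersect B = [2, 14]
|A intersect B| = 2
|A| = 5, |B| = 10
Dice = 2*2 / (5+10)
= 4 / 15 = 4/15

4/15


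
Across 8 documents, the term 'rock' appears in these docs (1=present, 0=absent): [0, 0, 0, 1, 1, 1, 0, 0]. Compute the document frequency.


Checking each document for 'rock':
Doc 1: absent
Doc 2: absent
Doc 3: absent
Doc 4: present
Doc 5: present
Doc 6: present
Doc 7: absent
Doc 8: absent
df = sum of presences = 0 + 0 + 0 + 1 + 1 + 1 + 0 + 0 = 3

3


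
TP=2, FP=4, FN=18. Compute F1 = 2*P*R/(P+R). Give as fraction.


F1 = 2 * P * R / (P + R)
P = TP/(TP+FP) = 2/6 = 1/3
R = TP/(TP+FN) = 2/20 = 1/10
2 * P * R = 2 * 1/3 * 1/10 = 1/15
P + R = 1/3 + 1/10 = 13/30
F1 = 1/15 / 13/30 = 2/13

2/13


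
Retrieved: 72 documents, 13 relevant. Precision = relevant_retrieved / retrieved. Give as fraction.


Precision = relevant_retrieved / total_retrieved
= 13 / 72
= 13 / (13 + 59)
= 13/72

13/72


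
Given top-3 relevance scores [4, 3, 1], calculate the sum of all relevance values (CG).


Cumulative Gain = sum of relevance scores
Position 1: rel=4, running sum=4
Position 2: rel=3, running sum=7
Position 3: rel=1, running sum=8
CG = 8

8


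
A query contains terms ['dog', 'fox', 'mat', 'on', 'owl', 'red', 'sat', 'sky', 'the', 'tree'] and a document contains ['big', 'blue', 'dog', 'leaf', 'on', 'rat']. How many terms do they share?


Query terms: ['dog', 'fox', 'mat', 'on', 'owl', 'red', 'sat', 'sky', 'the', 'tree']
Document terms: ['big', 'blue', 'dog', 'leaf', 'on', 'rat']
Common terms: ['dog', 'on']
Overlap count = 2

2


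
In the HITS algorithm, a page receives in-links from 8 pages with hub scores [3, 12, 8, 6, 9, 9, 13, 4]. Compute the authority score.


Authority = sum of hub scores of in-linkers
In-link 1: hub score = 3
In-link 2: hub score = 12
In-link 3: hub score = 8
In-link 4: hub score = 6
In-link 5: hub score = 9
In-link 6: hub score = 9
In-link 7: hub score = 13
In-link 8: hub score = 4
Authority = 3 + 12 + 8 + 6 + 9 + 9 + 13 + 4 = 64

64


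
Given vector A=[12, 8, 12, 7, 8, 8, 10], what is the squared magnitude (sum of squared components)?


|A|^2 = sum of squared components
A[0]^2 = 12^2 = 144
A[1]^2 = 8^2 = 64
A[2]^2 = 12^2 = 144
A[3]^2 = 7^2 = 49
A[4]^2 = 8^2 = 64
A[5]^2 = 8^2 = 64
A[6]^2 = 10^2 = 100
Sum = 144 + 64 + 144 + 49 + 64 + 64 + 100 = 629

629


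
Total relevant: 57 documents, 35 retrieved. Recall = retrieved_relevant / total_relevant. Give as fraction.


Recall = retrieved_relevant / total_relevant
= 35 / 57
= 35 / (35 + 22)
= 35/57

35/57


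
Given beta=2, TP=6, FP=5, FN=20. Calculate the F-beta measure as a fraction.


P = TP/(TP+FP) = 6/11 = 6/11
R = TP/(TP+FN) = 6/26 = 3/13
beta^2 = 2^2 = 4
(1 + beta^2) = 5
Numerator = (1+beta^2)*P*R = 90/143
Denominator = beta^2*P + R = 24/11 + 3/13 = 345/143
F_beta = 6/23

6/23


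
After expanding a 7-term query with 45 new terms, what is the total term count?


Original terms: 7
Expansion terms: 45
Total = 7 + 45 = 52

52


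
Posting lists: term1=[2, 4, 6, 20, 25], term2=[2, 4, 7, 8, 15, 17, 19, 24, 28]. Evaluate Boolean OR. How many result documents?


Boolean OR: find union of posting lists
term1 docs: [2, 4, 6, 20, 25]
term2 docs: [2, 4, 7, 8, 15, 17, 19, 24, 28]
Union: [2, 4, 6, 7, 8, 15, 17, 19, 20, 24, 25, 28]
|union| = 12

12


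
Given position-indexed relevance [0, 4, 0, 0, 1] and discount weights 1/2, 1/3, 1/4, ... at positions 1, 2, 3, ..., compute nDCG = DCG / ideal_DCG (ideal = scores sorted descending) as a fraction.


Position discount weights w_i = 1/(i+1) for i=1..5:
Weights = [1/2, 1/3, 1/4, 1/5, 1/6]
Actual relevance: [0, 4, 0, 0, 1]
DCG = 0/2 + 4/3 + 0/4 + 0/5 + 1/6 = 3/2
Ideal relevance (sorted desc): [4, 1, 0, 0, 0]
Ideal DCG = 4/2 + 1/3 + 0/4 + 0/5 + 0/6 = 7/3
nDCG = DCG / ideal_DCG = 3/2 / 7/3 = 9/14

9/14


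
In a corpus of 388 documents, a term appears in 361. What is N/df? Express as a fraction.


IDF ratio = N / df
= 388 / 361
= 388/361

388/361


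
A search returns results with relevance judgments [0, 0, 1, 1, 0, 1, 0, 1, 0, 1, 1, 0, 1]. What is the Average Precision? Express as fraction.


Computing P@k for each relevant position:
Position 1: not relevant
Position 2: not relevant
Position 3: relevant, P@3 = 1/3 = 1/3
Position 4: relevant, P@4 = 2/4 = 1/2
Position 5: not relevant
Position 6: relevant, P@6 = 3/6 = 1/2
Position 7: not relevant
Position 8: relevant, P@8 = 4/8 = 1/2
Position 9: not relevant
Position 10: relevant, P@10 = 5/10 = 1/2
Position 11: relevant, P@11 = 6/11 = 6/11
Position 12: not relevant
Position 13: relevant, P@13 = 7/13 = 7/13
Sum of P@k = 1/3 + 1/2 + 1/2 + 1/2 + 1/2 + 6/11 + 7/13 = 1466/429
AP = 1466/429 / 7 = 1466/3003

1466/3003


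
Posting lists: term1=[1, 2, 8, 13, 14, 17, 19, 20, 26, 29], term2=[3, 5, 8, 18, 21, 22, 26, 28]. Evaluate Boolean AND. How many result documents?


Boolean AND: find intersection of posting lists
term1 docs: [1, 2, 8, 13, 14, 17, 19, 20, 26, 29]
term2 docs: [3, 5, 8, 18, 21, 22, 26, 28]
Intersection: [8, 26]
|intersection| = 2

2


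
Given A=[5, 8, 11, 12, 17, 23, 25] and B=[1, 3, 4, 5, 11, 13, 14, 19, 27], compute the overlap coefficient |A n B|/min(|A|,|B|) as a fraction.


A intersect B = [5, 11]
|A intersect B| = 2
min(|A|, |B|) = min(7, 9) = 7
Overlap = 2 / 7 = 2/7

2/7


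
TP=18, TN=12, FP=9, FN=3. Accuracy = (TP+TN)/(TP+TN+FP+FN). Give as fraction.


Accuracy = (TP + TN) / (TP + TN + FP + FN)
TP + TN = 18 + 12 = 30
Total = 18 + 12 + 9 + 3 = 42
Accuracy = 30 / 42 = 5/7

5/7


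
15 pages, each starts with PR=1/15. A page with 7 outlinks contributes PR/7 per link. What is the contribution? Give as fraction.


Initial PR = 1/15 = 1/15
Outlinks = 7
Contribution per link = PR / outlinks
= 1/15 / 7
= 1/105

1/105


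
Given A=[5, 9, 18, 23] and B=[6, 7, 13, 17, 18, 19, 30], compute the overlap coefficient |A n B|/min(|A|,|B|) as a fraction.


A intersect B = [18]
|A intersect B| = 1
min(|A|, |B|) = min(4, 7) = 4
Overlap = 1 / 4 = 1/4

1/4


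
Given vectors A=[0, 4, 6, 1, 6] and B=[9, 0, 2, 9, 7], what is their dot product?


Dot product = sum of element-wise products
A[0]*B[0] = 0*9 = 0
A[1]*B[1] = 4*0 = 0
A[2]*B[2] = 6*2 = 12
A[3]*B[3] = 1*9 = 9
A[4]*B[4] = 6*7 = 42
Sum = 0 + 0 + 12 + 9 + 42 = 63

63


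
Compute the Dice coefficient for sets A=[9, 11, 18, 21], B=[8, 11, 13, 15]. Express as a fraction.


A intersect B = [11]
|A intersect B| = 1
|A| = 4, |B| = 4
Dice = 2*1 / (4+4)
= 2 / 8 = 1/4

1/4


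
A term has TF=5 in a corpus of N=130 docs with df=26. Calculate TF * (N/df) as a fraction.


TF * (N/df)
= 5 * (130/26)
= 5 * 5
= 25

25


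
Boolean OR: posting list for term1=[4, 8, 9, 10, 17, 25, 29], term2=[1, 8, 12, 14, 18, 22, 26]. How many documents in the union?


Boolean OR: find union of posting lists
term1 docs: [4, 8, 9, 10, 17, 25, 29]
term2 docs: [1, 8, 12, 14, 18, 22, 26]
Union: [1, 4, 8, 9, 10, 12, 14, 17, 18, 22, 25, 26, 29]
|union| = 13

13


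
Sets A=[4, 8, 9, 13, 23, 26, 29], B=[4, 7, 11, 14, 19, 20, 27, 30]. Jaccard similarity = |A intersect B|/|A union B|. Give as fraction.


A intersect B = [4]
|A intersect B| = 1
A union B = [4, 7, 8, 9, 11, 13, 14, 19, 20, 23, 26, 27, 29, 30]
|A union B| = 14
Jaccard = 1/14 = 1/14

1/14


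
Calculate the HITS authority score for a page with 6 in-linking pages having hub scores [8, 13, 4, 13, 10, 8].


Authority = sum of hub scores of in-linkers
In-link 1: hub score = 8
In-link 2: hub score = 13
In-link 3: hub score = 4
In-link 4: hub score = 13
In-link 5: hub score = 10
In-link 6: hub score = 8
Authority = 8 + 13 + 4 + 13 + 10 + 8 = 56

56


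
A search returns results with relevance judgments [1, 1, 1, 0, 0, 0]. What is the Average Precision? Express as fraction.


Computing P@k for each relevant position:
Position 1: relevant, P@1 = 1/1 = 1
Position 2: relevant, P@2 = 2/2 = 1
Position 3: relevant, P@3 = 3/3 = 1
Position 4: not relevant
Position 5: not relevant
Position 6: not relevant
Sum of P@k = 1 + 1 + 1 = 3
AP = 3 / 3 = 1

1


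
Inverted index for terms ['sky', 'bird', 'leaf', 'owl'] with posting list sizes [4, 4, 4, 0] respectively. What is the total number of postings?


Summing posting list sizes:
'sky': 4 postings
'bird': 4 postings
'leaf': 4 postings
'owl': 0 postings
Total = 4 + 4 + 4 + 0 = 12

12


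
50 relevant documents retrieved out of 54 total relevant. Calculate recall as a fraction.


Recall = retrieved_relevant / total_relevant
= 50 / 54
= 50 / (50 + 4)
= 25/27

25/27


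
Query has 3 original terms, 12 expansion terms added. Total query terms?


Original terms: 3
Expansion terms: 12
Total = 3 + 12 = 15

15


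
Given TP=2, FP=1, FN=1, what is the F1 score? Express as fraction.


F1 = 2 * P * R / (P + R)
P = TP/(TP+FP) = 2/3 = 2/3
R = TP/(TP+FN) = 2/3 = 2/3
2 * P * R = 2 * 2/3 * 2/3 = 8/9
P + R = 2/3 + 2/3 = 4/3
F1 = 8/9 / 4/3 = 2/3

2/3


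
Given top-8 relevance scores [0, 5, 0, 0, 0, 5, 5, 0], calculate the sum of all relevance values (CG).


Cumulative Gain = sum of relevance scores
Position 1: rel=0, running sum=0
Position 2: rel=5, running sum=5
Position 3: rel=0, running sum=5
Position 4: rel=0, running sum=5
Position 5: rel=0, running sum=5
Position 6: rel=5, running sum=10
Position 7: rel=5, running sum=15
Position 8: rel=0, running sum=15
CG = 15

15


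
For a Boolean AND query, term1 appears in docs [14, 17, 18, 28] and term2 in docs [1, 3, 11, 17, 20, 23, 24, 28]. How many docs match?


Boolean AND: find intersection of posting lists
term1 docs: [14, 17, 18, 28]
term2 docs: [1, 3, 11, 17, 20, 23, 24, 28]
Intersection: [17, 28]
|intersection| = 2

2


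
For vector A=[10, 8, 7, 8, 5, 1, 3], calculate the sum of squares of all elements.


|A|^2 = sum of squared components
A[0]^2 = 10^2 = 100
A[1]^2 = 8^2 = 64
A[2]^2 = 7^2 = 49
A[3]^2 = 8^2 = 64
A[4]^2 = 5^2 = 25
A[5]^2 = 1^2 = 1
A[6]^2 = 3^2 = 9
Sum = 100 + 64 + 49 + 64 + 25 + 1 + 9 = 312

312


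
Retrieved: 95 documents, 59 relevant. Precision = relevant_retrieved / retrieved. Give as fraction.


Precision = relevant_retrieved / total_retrieved
= 59 / 95
= 59 / (59 + 36)
= 59/95

59/95


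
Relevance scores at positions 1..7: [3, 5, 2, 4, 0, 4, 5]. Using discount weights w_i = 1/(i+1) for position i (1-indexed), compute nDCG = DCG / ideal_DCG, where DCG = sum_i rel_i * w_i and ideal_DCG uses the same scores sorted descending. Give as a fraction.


Position discount weights w_i = 1/(i+1) for i=1..7:
Weights = [1/2, 1/3, 1/4, 1/5, 1/6, 1/7, 1/8]
Actual relevance: [3, 5, 2, 4, 0, 4, 5]
DCG = 3/2 + 5/3 + 2/4 + 4/5 + 0/6 + 4/7 + 5/8 = 4757/840
Ideal relevance (sorted desc): [5, 5, 4, 4, 3, 2, 0]
Ideal DCG = 5/2 + 5/3 + 4/4 + 4/5 + 3/6 + 2/7 + 0/8 = 709/105
nDCG = DCG / ideal_DCG = 4757/840 / 709/105 = 4757/5672

4757/5672


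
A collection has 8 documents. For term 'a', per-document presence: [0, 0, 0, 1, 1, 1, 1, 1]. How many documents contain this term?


Checking each document for 'a':
Doc 1: absent
Doc 2: absent
Doc 3: absent
Doc 4: present
Doc 5: present
Doc 6: present
Doc 7: present
Doc 8: present
df = sum of presences = 0 + 0 + 0 + 1 + 1 + 1 + 1 + 1 = 5

5


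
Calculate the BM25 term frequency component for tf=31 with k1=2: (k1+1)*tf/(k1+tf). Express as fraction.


BM25 TF component = (k1+1)*tf / (k1+tf)
k1 = 2, tf = 31
Numerator = (2+1)*31 = 93
Denominator = 2 + 31 = 33
= 93/33 = 31/11

31/11


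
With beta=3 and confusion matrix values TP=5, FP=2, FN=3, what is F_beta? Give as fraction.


P = TP/(TP+FP) = 5/7 = 5/7
R = TP/(TP+FN) = 5/8 = 5/8
beta^2 = 3^2 = 9
(1 + beta^2) = 10
Numerator = (1+beta^2)*P*R = 125/28
Denominator = beta^2*P + R = 45/7 + 5/8 = 395/56
F_beta = 50/79

50/79


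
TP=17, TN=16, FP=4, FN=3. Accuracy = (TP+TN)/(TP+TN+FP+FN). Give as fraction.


Accuracy = (TP + TN) / (TP + TN + FP + FN)
TP + TN = 17 + 16 = 33
Total = 17 + 16 + 4 + 3 = 40
Accuracy = 33 / 40 = 33/40

33/40


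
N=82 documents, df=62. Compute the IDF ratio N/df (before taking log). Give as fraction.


IDF ratio = N / df
= 82 / 62
= 41/31

41/31


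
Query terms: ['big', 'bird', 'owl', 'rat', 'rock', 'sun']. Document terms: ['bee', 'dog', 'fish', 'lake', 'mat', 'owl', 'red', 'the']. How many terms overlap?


Query terms: ['big', 'bird', 'owl', 'rat', 'rock', 'sun']
Document terms: ['bee', 'dog', 'fish', 'lake', 'mat', 'owl', 'red', 'the']
Common terms: ['owl']
Overlap count = 1

1


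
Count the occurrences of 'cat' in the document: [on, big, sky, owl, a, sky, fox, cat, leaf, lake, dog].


Document has 11 words
Scanning for 'cat':
Found at positions: [7]
Count = 1

1


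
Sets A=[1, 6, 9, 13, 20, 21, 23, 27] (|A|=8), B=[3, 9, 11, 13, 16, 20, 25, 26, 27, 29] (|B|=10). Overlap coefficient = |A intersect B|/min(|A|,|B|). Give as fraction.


A intersect B = [9, 13, 20, 27]
|A intersect B| = 4
min(|A|, |B|) = min(8, 10) = 8
Overlap = 4 / 8 = 1/2

1/2


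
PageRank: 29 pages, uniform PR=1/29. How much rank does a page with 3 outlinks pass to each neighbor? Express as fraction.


Initial PR = 1/29 = 1/29
Outlinks = 3
Contribution per link = PR / outlinks
= 1/29 / 3
= 1/87

1/87


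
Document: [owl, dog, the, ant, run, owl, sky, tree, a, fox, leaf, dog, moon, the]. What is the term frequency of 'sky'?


Document has 14 words
Scanning for 'sky':
Found at positions: [6]
Count = 1

1


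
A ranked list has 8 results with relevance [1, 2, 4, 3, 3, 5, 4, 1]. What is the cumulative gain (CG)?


Cumulative Gain = sum of relevance scores
Position 1: rel=1, running sum=1
Position 2: rel=2, running sum=3
Position 3: rel=4, running sum=7
Position 4: rel=3, running sum=10
Position 5: rel=3, running sum=13
Position 6: rel=5, running sum=18
Position 7: rel=4, running sum=22
Position 8: rel=1, running sum=23
CG = 23

23


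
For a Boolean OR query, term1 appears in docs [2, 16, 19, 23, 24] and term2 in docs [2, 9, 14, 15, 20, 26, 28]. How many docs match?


Boolean OR: find union of posting lists
term1 docs: [2, 16, 19, 23, 24]
term2 docs: [2, 9, 14, 15, 20, 26, 28]
Union: [2, 9, 14, 15, 16, 19, 20, 23, 24, 26, 28]
|union| = 11

11


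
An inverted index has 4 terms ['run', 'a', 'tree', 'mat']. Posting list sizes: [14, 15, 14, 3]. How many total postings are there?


Summing posting list sizes:
'run': 14 postings
'a': 15 postings
'tree': 14 postings
'mat': 3 postings
Total = 14 + 15 + 14 + 3 = 46

46


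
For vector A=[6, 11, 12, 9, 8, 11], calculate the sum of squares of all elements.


|A|^2 = sum of squared components
A[0]^2 = 6^2 = 36
A[1]^2 = 11^2 = 121
A[2]^2 = 12^2 = 144
A[3]^2 = 9^2 = 81
A[4]^2 = 8^2 = 64
A[5]^2 = 11^2 = 121
Sum = 36 + 121 + 144 + 81 + 64 + 121 = 567

567


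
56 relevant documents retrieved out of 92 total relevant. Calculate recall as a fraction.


Recall = retrieved_relevant / total_relevant
= 56 / 92
= 56 / (56 + 36)
= 14/23

14/23


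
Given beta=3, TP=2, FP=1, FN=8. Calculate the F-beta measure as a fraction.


P = TP/(TP+FP) = 2/3 = 2/3
R = TP/(TP+FN) = 2/10 = 1/5
beta^2 = 3^2 = 9
(1 + beta^2) = 10
Numerator = (1+beta^2)*P*R = 4/3
Denominator = beta^2*P + R = 6 + 1/5 = 31/5
F_beta = 20/93

20/93


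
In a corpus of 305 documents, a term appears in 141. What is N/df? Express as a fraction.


IDF ratio = N / df
= 305 / 141
= 305/141

305/141


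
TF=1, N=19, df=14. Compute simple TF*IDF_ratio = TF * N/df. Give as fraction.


TF * (N/df)
= 1 * (19/14)
= 1 * 19/14
= 19/14

19/14


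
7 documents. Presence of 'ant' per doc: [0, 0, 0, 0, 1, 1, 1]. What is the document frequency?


Checking each document for 'ant':
Doc 1: absent
Doc 2: absent
Doc 3: absent
Doc 4: absent
Doc 5: present
Doc 6: present
Doc 7: present
df = sum of presences = 0 + 0 + 0 + 0 + 1 + 1 + 1 = 3

3


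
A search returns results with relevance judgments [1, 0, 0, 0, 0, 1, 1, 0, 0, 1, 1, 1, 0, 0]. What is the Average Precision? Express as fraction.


Computing P@k for each relevant position:
Position 1: relevant, P@1 = 1/1 = 1
Position 2: not relevant
Position 3: not relevant
Position 4: not relevant
Position 5: not relevant
Position 6: relevant, P@6 = 2/6 = 1/3
Position 7: relevant, P@7 = 3/7 = 3/7
Position 8: not relevant
Position 9: not relevant
Position 10: relevant, P@10 = 4/10 = 2/5
Position 11: relevant, P@11 = 5/11 = 5/11
Position 12: relevant, P@12 = 6/12 = 1/2
Position 13: not relevant
Position 14: not relevant
Sum of P@k = 1 + 1/3 + 3/7 + 2/5 + 5/11 + 1/2 = 7199/2310
AP = 7199/2310 / 6 = 7199/13860

7199/13860


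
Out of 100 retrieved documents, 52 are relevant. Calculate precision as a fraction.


Precision = relevant_retrieved / total_retrieved
= 52 / 100
= 52 / (52 + 48)
= 13/25

13/25


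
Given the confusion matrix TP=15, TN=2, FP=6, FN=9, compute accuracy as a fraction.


Accuracy = (TP + TN) / (TP + TN + FP + FN)
TP + TN = 15 + 2 = 17
Total = 15 + 2 + 6 + 9 = 32
Accuracy = 17 / 32 = 17/32

17/32


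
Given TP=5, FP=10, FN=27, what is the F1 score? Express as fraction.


F1 = 2 * P * R / (P + R)
P = TP/(TP+FP) = 5/15 = 1/3
R = TP/(TP+FN) = 5/32 = 5/32
2 * P * R = 2 * 1/3 * 5/32 = 5/48
P + R = 1/3 + 5/32 = 47/96
F1 = 5/48 / 47/96 = 10/47

10/47


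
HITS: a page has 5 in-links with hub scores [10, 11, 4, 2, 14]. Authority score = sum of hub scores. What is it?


Authority = sum of hub scores of in-linkers
In-link 1: hub score = 10
In-link 2: hub score = 11
In-link 3: hub score = 4
In-link 4: hub score = 2
In-link 5: hub score = 14
Authority = 10 + 11 + 4 + 2 + 14 = 41

41


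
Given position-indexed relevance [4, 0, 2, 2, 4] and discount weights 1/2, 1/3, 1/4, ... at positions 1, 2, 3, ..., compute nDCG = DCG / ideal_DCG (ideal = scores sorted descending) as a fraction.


Position discount weights w_i = 1/(i+1) for i=1..5:
Weights = [1/2, 1/3, 1/4, 1/5, 1/6]
Actual relevance: [4, 0, 2, 2, 4]
DCG = 4/2 + 0/3 + 2/4 + 2/5 + 4/6 = 107/30
Ideal relevance (sorted desc): [4, 4, 2, 2, 0]
Ideal DCG = 4/2 + 4/3 + 2/4 + 2/5 + 0/6 = 127/30
nDCG = DCG / ideal_DCG = 107/30 / 127/30 = 107/127

107/127


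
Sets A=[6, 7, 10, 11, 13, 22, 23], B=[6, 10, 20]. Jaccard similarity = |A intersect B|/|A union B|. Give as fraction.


A intersect B = [6, 10]
|A intersect B| = 2
A union B = [6, 7, 10, 11, 13, 20, 22, 23]
|A union B| = 8
Jaccard = 2/8 = 1/4

1/4


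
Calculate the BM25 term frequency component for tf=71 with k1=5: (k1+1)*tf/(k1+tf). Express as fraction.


BM25 TF component = (k1+1)*tf / (k1+tf)
k1 = 5, tf = 71
Numerator = (5+1)*71 = 426
Denominator = 5 + 71 = 76
= 426/76 = 213/38

213/38


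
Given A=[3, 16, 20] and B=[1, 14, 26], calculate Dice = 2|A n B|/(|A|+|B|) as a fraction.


A intersect B = []
|A intersect B| = 0
|A| = 3, |B| = 3
Dice = 2*0 / (3+3)
= 0 / 6 = 0

0


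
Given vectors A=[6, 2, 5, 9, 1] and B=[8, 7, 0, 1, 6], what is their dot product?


Dot product = sum of element-wise products
A[0]*B[0] = 6*8 = 48
A[1]*B[1] = 2*7 = 14
A[2]*B[2] = 5*0 = 0
A[3]*B[3] = 9*1 = 9
A[4]*B[4] = 1*6 = 6
Sum = 48 + 14 + 0 + 9 + 6 = 77

77


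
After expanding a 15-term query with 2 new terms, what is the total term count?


Original terms: 15
Expansion terms: 2
Total = 15 + 2 = 17

17


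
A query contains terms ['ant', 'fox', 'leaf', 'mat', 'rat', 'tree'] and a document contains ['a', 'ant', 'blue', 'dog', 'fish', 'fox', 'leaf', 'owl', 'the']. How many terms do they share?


Query terms: ['ant', 'fox', 'leaf', 'mat', 'rat', 'tree']
Document terms: ['a', 'ant', 'blue', 'dog', 'fish', 'fox', 'leaf', 'owl', 'the']
Common terms: ['ant', 'fox', 'leaf']
Overlap count = 3

3


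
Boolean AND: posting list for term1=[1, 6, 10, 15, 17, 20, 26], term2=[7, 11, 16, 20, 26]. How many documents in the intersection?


Boolean AND: find intersection of posting lists
term1 docs: [1, 6, 10, 15, 17, 20, 26]
term2 docs: [7, 11, 16, 20, 26]
Intersection: [20, 26]
|intersection| = 2

2


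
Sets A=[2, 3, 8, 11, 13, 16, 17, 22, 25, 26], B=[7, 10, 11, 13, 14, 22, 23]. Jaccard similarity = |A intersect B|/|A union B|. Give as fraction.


A intersect B = [11, 13, 22]
|A intersect B| = 3
A union B = [2, 3, 7, 8, 10, 11, 13, 14, 16, 17, 22, 23, 25, 26]
|A union B| = 14
Jaccard = 3/14 = 3/14

3/14


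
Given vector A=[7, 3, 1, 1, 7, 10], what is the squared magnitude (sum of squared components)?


|A|^2 = sum of squared components
A[0]^2 = 7^2 = 49
A[1]^2 = 3^2 = 9
A[2]^2 = 1^2 = 1
A[3]^2 = 1^2 = 1
A[4]^2 = 7^2 = 49
A[5]^2 = 10^2 = 100
Sum = 49 + 9 + 1 + 1 + 49 + 100 = 209

209


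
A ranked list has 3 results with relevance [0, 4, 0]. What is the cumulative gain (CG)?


Cumulative Gain = sum of relevance scores
Position 1: rel=0, running sum=0
Position 2: rel=4, running sum=4
Position 3: rel=0, running sum=4
CG = 4

4


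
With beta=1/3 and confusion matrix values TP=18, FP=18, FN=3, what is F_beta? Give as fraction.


P = TP/(TP+FP) = 18/36 = 1/2
R = TP/(TP+FN) = 18/21 = 6/7
beta^2 = 1/3^2 = 1/9
(1 + beta^2) = 10/9
Numerator = (1+beta^2)*P*R = 10/21
Denominator = beta^2*P + R = 1/18 + 6/7 = 115/126
F_beta = 12/23

12/23


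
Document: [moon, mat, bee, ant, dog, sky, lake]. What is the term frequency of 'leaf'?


Document has 7 words
Scanning for 'leaf':
Term not found in document
Count = 0

0


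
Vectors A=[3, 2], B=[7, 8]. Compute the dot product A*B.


Dot product = sum of element-wise products
A[0]*B[0] = 3*7 = 21
A[1]*B[1] = 2*8 = 16
Sum = 21 + 16 = 37

37


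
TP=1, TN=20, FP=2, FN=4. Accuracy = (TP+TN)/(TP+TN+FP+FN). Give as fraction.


Accuracy = (TP + TN) / (TP + TN + FP + FN)
TP + TN = 1 + 20 = 21
Total = 1 + 20 + 2 + 4 = 27
Accuracy = 21 / 27 = 7/9

7/9


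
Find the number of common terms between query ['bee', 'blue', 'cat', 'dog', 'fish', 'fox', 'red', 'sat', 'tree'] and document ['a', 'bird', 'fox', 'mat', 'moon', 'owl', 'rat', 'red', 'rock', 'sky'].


Query terms: ['bee', 'blue', 'cat', 'dog', 'fish', 'fox', 'red', 'sat', 'tree']
Document terms: ['a', 'bird', 'fox', 'mat', 'moon', 'owl', 'rat', 'red', 'rock', 'sky']
Common terms: ['fox', 'red']
Overlap count = 2

2


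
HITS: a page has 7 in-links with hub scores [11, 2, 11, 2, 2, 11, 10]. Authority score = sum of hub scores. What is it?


Authority = sum of hub scores of in-linkers
In-link 1: hub score = 11
In-link 2: hub score = 2
In-link 3: hub score = 11
In-link 4: hub score = 2
In-link 5: hub score = 2
In-link 6: hub score = 11
In-link 7: hub score = 10
Authority = 11 + 2 + 11 + 2 + 2 + 11 + 10 = 49

49


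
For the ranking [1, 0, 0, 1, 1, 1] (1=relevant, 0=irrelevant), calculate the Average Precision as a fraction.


Computing P@k for each relevant position:
Position 1: relevant, P@1 = 1/1 = 1
Position 2: not relevant
Position 3: not relevant
Position 4: relevant, P@4 = 2/4 = 1/2
Position 5: relevant, P@5 = 3/5 = 3/5
Position 6: relevant, P@6 = 4/6 = 2/3
Sum of P@k = 1 + 1/2 + 3/5 + 2/3 = 83/30
AP = 83/30 / 4 = 83/120

83/120


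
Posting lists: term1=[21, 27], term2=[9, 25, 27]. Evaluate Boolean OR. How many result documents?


Boolean OR: find union of posting lists
term1 docs: [21, 27]
term2 docs: [9, 25, 27]
Union: [9, 21, 25, 27]
|union| = 4

4


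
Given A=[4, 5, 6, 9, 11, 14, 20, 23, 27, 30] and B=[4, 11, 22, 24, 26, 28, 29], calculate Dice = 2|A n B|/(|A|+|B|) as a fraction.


A intersect B = [4, 11]
|A intersect B| = 2
|A| = 10, |B| = 7
Dice = 2*2 / (10+7)
= 4 / 17 = 4/17

4/17


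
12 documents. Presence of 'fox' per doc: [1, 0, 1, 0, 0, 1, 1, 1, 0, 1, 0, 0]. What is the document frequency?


Checking each document for 'fox':
Doc 1: present
Doc 2: absent
Doc 3: present
Doc 4: absent
Doc 5: absent
Doc 6: present
Doc 7: present
Doc 8: present
Doc 9: absent
Doc 10: present
Doc 11: absent
Doc 12: absent
df = sum of presences = 1 + 0 + 1 + 0 + 0 + 1 + 1 + 1 + 0 + 1 + 0 + 0 = 6

6


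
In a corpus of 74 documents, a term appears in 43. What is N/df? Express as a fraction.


IDF ratio = N / df
= 74 / 43
= 74/43

74/43


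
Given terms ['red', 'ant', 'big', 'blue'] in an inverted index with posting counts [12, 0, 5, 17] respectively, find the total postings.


Summing posting list sizes:
'red': 12 postings
'ant': 0 postings
'big': 5 postings
'blue': 17 postings
Total = 12 + 0 + 5 + 17 = 34

34


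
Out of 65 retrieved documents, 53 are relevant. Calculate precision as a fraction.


Precision = relevant_retrieved / total_retrieved
= 53 / 65
= 53 / (53 + 12)
= 53/65

53/65


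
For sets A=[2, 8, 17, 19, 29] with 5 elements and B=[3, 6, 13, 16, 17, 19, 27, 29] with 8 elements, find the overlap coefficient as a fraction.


A intersect B = [17, 19, 29]
|A intersect B| = 3
min(|A|, |B|) = min(5, 8) = 5
Overlap = 3 / 5 = 3/5

3/5


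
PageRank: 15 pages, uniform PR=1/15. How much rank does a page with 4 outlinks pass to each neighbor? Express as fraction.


Initial PR = 1/15 = 1/15
Outlinks = 4
Contribution per link = PR / outlinks
= 1/15 / 4
= 1/60

1/60


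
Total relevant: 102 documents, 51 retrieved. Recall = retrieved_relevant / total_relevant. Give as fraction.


Recall = retrieved_relevant / total_relevant
= 51 / 102
= 51 / (51 + 51)
= 1/2

1/2


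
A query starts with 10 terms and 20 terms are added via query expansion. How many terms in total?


Original terms: 10
Expansion terms: 20
Total = 10 + 20 = 30

30


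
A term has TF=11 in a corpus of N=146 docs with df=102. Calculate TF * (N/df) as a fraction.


TF * (N/df)
= 11 * (146/102)
= 11 * 73/51
= 803/51

803/51


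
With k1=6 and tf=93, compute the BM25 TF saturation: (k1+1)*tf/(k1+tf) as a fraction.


BM25 TF component = (k1+1)*tf / (k1+tf)
k1 = 6, tf = 93
Numerator = (6+1)*93 = 651
Denominator = 6 + 93 = 99
= 651/99 = 217/33

217/33


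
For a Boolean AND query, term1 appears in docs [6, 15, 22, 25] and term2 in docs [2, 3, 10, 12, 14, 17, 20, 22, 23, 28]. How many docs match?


Boolean AND: find intersection of posting lists
term1 docs: [6, 15, 22, 25]
term2 docs: [2, 3, 10, 12, 14, 17, 20, 22, 23, 28]
Intersection: [22]
|intersection| = 1

1


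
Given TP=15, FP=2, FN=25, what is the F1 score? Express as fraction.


F1 = 2 * P * R / (P + R)
P = TP/(TP+FP) = 15/17 = 15/17
R = TP/(TP+FN) = 15/40 = 3/8
2 * P * R = 2 * 15/17 * 3/8 = 45/68
P + R = 15/17 + 3/8 = 171/136
F1 = 45/68 / 171/136 = 10/19

10/19


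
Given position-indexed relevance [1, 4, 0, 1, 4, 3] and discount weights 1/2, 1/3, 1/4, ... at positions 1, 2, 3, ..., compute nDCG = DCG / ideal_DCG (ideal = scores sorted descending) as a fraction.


Position discount weights w_i = 1/(i+1) for i=1..6:
Weights = [1/2, 1/3, 1/4, 1/5, 1/6, 1/7]
Actual relevance: [1, 4, 0, 1, 4, 3]
DCG = 1/2 + 4/3 + 0/4 + 1/5 + 4/6 + 3/7 = 219/70
Ideal relevance (sorted desc): [4, 4, 3, 1, 1, 0]
Ideal DCG = 4/2 + 4/3 + 3/4 + 1/5 + 1/6 + 0/7 = 89/20
nDCG = DCG / ideal_DCG = 219/70 / 89/20 = 438/623

438/623


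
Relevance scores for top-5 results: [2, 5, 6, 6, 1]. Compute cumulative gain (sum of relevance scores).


Cumulative Gain = sum of relevance scores
Position 1: rel=2, running sum=2
Position 2: rel=5, running sum=7
Position 3: rel=6, running sum=13
Position 4: rel=6, running sum=19
Position 5: rel=1, running sum=20
CG = 20

20


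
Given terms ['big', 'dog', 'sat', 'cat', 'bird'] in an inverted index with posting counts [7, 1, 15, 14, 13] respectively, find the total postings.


Summing posting list sizes:
'big': 7 postings
'dog': 1 postings
'sat': 15 postings
'cat': 14 postings
'bird': 13 postings
Total = 7 + 1 + 15 + 14 + 13 = 50

50


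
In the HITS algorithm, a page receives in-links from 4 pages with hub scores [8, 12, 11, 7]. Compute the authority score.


Authority = sum of hub scores of in-linkers
In-link 1: hub score = 8
In-link 2: hub score = 12
In-link 3: hub score = 11
In-link 4: hub score = 7
Authority = 8 + 12 + 11 + 7 = 38

38


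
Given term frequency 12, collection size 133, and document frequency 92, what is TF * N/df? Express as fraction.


TF * (N/df)
= 12 * (133/92)
= 12 * 133/92
= 399/23

399/23


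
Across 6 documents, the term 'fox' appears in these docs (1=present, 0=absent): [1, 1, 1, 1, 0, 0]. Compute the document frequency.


Checking each document for 'fox':
Doc 1: present
Doc 2: present
Doc 3: present
Doc 4: present
Doc 5: absent
Doc 6: absent
df = sum of presences = 1 + 1 + 1 + 1 + 0 + 0 = 4

4


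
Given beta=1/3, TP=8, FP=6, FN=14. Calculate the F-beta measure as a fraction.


P = TP/(TP+FP) = 8/14 = 4/7
R = TP/(TP+FN) = 8/22 = 4/11
beta^2 = 1/3^2 = 1/9
(1 + beta^2) = 10/9
Numerator = (1+beta^2)*P*R = 160/693
Denominator = beta^2*P + R = 4/63 + 4/11 = 296/693
F_beta = 20/37

20/37


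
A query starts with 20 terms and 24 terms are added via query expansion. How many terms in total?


Original terms: 20
Expansion terms: 24
Total = 20 + 24 = 44

44


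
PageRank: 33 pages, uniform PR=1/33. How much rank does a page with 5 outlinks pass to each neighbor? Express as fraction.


Initial PR = 1/33 = 1/33
Outlinks = 5
Contribution per link = PR / outlinks
= 1/33 / 5
= 1/165

1/165


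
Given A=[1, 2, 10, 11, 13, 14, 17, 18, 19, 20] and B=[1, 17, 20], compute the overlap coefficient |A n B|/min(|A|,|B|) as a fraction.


A intersect B = [1, 17, 20]
|A intersect B| = 3
min(|A|, |B|) = min(10, 3) = 3
Overlap = 3 / 3 = 1

1


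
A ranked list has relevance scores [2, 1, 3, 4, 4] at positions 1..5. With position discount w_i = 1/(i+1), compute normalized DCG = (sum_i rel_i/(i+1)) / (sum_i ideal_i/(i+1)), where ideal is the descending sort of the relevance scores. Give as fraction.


Position discount weights w_i = 1/(i+1) for i=1..5:
Weights = [1/2, 1/3, 1/4, 1/5, 1/6]
Actual relevance: [2, 1, 3, 4, 4]
DCG = 2/2 + 1/3 + 3/4 + 4/5 + 4/6 = 71/20
Ideal relevance (sorted desc): [4, 4, 3, 2, 1]
Ideal DCG = 4/2 + 4/3 + 3/4 + 2/5 + 1/6 = 93/20
nDCG = DCG / ideal_DCG = 71/20 / 93/20 = 71/93

71/93


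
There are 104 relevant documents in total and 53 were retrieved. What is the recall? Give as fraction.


Recall = retrieved_relevant / total_relevant
= 53 / 104
= 53 / (53 + 51)
= 53/104

53/104


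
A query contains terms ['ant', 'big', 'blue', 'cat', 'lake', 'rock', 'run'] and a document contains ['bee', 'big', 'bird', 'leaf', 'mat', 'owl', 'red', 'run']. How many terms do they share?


Query terms: ['ant', 'big', 'blue', 'cat', 'lake', 'rock', 'run']
Document terms: ['bee', 'big', 'bird', 'leaf', 'mat', 'owl', 'red', 'run']
Common terms: ['big', 'run']
Overlap count = 2

2


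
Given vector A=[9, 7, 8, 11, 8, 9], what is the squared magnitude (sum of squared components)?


|A|^2 = sum of squared components
A[0]^2 = 9^2 = 81
A[1]^2 = 7^2 = 49
A[2]^2 = 8^2 = 64
A[3]^2 = 11^2 = 121
A[4]^2 = 8^2 = 64
A[5]^2 = 9^2 = 81
Sum = 81 + 49 + 64 + 121 + 64 + 81 = 460

460


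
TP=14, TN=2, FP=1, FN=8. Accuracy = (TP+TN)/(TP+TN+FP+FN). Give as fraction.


Accuracy = (TP + TN) / (TP + TN + FP + FN)
TP + TN = 14 + 2 = 16
Total = 14 + 2 + 1 + 8 = 25
Accuracy = 16 / 25 = 16/25

16/25
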